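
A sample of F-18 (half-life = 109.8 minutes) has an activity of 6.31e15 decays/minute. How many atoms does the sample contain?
N = A/λ = 9.996e17 atoms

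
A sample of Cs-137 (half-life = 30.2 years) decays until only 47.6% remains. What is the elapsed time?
t = t½ × log₂(N₀/N) = 32.34 years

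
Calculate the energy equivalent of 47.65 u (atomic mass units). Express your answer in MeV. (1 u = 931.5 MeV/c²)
E = mc² = 44390 MeV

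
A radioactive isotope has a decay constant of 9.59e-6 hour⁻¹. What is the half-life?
t½ = ln(2)/λ = 72280 hours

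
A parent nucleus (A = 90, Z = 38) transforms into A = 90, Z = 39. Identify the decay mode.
ΔA = 0, ΔZ = +1 ⇒ beta-minus decay (β⁻)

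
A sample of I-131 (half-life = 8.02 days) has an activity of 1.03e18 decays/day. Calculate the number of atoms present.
N = A/λ = 1.192e19 atoms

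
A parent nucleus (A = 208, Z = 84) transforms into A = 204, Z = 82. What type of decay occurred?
ΔA = -4, ΔZ = -2 ⇒ alpha decay (α)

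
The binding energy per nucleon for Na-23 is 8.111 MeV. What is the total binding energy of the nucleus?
B.E. = 8.111 × 23 = 186.6 MeV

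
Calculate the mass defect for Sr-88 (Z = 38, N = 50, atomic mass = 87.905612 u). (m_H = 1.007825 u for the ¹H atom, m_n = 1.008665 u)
Δm = Z·m_H + N·m_n − M = 0.825 u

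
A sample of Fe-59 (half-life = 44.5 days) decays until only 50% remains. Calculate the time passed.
t = t½ × log₂(N₀/N) = 44.5 days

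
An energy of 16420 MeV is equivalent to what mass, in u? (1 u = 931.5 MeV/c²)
m = E/c² = 17.63 u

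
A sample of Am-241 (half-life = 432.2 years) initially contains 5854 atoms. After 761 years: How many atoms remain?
N = N₀(1/2)^(t/t½) = 1727 atoms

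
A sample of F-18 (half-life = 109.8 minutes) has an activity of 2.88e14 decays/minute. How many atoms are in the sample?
N = A/λ = 4.562e16 atoms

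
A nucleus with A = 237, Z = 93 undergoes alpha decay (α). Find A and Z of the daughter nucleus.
Daughter: A = 233, Z = 91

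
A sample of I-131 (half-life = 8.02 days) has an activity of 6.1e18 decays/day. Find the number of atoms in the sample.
N = A/λ = 7.058e19 atoms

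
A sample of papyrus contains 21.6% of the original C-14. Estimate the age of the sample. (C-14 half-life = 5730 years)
Age = t½ × log₂(1/ratio) = 12670 years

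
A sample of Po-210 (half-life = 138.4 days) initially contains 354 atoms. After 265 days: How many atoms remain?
N = N₀(1/2)^(t/t½) = 93.89 atoms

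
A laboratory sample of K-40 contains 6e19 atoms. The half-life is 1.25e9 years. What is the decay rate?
A = λN = 3.327e10 decays/year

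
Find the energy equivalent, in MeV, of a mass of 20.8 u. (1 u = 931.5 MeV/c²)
E = mc² = 19380 MeV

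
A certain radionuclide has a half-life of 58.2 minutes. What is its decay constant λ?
λ = ln(2)/t½ = 0.01191 minute⁻¹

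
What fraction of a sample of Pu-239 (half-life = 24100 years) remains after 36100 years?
N/N₀ = (1/2)^(t/t½) = 0.3541 = 35.4%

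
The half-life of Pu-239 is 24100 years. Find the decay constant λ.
λ = ln(2)/t½ = 2.876e-5 year⁻¹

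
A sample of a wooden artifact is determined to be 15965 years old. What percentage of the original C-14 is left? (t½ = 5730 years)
N/N₀ = (1/2)^(t/t½) = 0.145 = 14.5%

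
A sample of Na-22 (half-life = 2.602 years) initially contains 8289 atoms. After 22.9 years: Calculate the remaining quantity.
N = N₀(1/2)^(t/t½) = 18.58 atoms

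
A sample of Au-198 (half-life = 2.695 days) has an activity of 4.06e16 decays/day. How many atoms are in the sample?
N = A/λ = 1.579e17 atoms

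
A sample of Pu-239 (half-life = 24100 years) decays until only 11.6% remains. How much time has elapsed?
t = t½ × log₂(N₀/N) = 74900 years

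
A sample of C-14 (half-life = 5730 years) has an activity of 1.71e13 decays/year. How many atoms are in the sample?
N = A/λ = 1.414e17 atoms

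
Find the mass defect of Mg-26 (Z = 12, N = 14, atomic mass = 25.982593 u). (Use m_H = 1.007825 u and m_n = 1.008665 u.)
Δm = Z·m_H + N·m_n − M = 0.2326 u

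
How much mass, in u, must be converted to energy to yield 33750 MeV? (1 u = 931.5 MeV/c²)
m = E/c² = 36.23 u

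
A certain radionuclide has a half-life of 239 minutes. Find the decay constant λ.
λ = ln(2)/t½ = 0.0029 minute⁻¹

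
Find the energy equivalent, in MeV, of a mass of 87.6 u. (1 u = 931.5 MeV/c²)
E = mc² = 81600 MeV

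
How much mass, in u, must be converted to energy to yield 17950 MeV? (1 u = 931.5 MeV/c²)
m = E/c² = 19.27 u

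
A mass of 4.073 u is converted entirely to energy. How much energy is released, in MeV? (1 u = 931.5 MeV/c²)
E = mc² = 3794 MeV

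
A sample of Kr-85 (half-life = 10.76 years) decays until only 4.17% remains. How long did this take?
t = t½ × log₂(N₀/N) = 49.32 years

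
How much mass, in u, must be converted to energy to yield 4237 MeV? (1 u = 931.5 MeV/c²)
m = E/c² = 4.549 u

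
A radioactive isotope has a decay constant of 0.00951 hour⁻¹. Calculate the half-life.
t½ = ln(2)/λ = 72.89 hours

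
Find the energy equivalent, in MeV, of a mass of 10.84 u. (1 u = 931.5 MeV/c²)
E = mc² = 10100 MeV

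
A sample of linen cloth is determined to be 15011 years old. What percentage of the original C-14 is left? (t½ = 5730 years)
N/N₀ = (1/2)^(t/t½) = 0.1627 = 16.3%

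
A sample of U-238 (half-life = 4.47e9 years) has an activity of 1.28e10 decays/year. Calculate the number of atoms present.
N = A/λ = 8.255e19 atoms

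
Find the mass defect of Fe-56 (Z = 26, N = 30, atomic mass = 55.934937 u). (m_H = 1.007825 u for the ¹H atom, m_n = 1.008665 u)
Δm = Z·m_H + N·m_n − M = 0.5285 u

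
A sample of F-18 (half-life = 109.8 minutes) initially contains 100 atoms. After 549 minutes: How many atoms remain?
N = N₀(1/2)^(t/t½) = 3.125 atoms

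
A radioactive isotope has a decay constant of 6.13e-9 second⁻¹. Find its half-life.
t½ = ln(2)/λ = 1.131e8 seconds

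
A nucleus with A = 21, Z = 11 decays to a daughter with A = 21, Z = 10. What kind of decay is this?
ΔA = 0, ΔZ = -1 ⇒ beta-plus decay (β⁺) or electron capture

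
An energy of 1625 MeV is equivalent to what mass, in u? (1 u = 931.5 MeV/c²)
m = E/c² = 1.744 u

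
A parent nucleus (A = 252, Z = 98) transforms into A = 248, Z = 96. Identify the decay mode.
ΔA = -4, ΔZ = -2 ⇒ alpha decay (α)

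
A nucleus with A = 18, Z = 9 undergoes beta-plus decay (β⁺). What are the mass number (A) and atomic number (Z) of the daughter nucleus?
Daughter: A = 18, Z = 8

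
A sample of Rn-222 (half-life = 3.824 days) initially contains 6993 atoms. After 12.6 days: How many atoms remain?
N = N₀(1/2)^(t/t½) = 712.5 atoms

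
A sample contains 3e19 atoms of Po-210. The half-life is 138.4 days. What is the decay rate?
A = λN = 1.502e17 decays/day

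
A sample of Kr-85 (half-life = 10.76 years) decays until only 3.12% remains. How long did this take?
t = t½ × log₂(N₀/N) = 53.82 years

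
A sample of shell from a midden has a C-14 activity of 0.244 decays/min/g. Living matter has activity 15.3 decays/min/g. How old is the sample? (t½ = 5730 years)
Age = t½ × log₂(A₀/A) = 34210 years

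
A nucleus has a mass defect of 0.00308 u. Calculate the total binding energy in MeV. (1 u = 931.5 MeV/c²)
B.E. = Δm × 931.5 = 2.869 MeV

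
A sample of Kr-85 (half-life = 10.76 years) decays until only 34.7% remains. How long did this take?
t = t½ × log₂(N₀/N) = 16.43 years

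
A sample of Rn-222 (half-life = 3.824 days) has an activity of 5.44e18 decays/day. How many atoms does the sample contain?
N = A/λ = 3.001e19 atoms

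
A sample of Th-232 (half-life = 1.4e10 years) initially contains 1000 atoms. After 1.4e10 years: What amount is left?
N = N₀(1/2)^(t/t½) = 500 atoms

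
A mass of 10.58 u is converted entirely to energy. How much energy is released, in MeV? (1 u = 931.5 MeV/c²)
E = mc² = 9855 MeV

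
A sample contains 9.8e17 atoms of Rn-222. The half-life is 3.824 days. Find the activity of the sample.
A = λN = 1.776e17 decays/day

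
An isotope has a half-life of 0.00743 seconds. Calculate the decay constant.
λ = ln(2)/t½ = 93.29 second⁻¹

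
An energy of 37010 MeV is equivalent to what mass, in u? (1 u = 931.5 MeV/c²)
m = E/c² = 39.73 u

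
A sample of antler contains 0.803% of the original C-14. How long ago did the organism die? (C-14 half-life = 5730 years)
Age = t½ × log₂(1/ratio) = 39880 years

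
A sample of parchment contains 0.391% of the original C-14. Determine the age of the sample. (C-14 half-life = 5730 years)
Age = t½ × log₂(1/ratio) = 45830 years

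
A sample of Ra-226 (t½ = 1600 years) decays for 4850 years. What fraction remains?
N/N₀ = (1/2)^(t/t½) = 0.1223 = 12.2%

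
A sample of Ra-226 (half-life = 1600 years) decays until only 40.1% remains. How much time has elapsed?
t = t½ × log₂(N₀/N) = 2109 years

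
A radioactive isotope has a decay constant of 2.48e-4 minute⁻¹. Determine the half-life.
t½ = ln(2)/λ = 2795 minutes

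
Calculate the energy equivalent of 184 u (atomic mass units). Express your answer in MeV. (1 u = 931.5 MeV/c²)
E = mc² = 1.714e5 MeV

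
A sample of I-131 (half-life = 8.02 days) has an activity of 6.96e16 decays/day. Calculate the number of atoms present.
N = A/λ = 8.053e17 atoms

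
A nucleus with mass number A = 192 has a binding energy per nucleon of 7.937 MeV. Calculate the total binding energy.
B.E. = 7.937 × 192 = 1524 MeV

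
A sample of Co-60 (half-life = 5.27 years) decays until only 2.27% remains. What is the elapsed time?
t = t½ × log₂(N₀/N) = 28.78 years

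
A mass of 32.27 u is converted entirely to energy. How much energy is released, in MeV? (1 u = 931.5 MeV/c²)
E = mc² = 30060 MeV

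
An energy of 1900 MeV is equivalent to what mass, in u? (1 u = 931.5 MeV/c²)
m = E/c² = 2.04 u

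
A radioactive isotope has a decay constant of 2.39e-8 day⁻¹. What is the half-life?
t½ = ln(2)/λ = 2.9e7 days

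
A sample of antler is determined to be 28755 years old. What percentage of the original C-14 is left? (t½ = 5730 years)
N/N₀ = (1/2)^(t/t½) = 0.03086 = 3.09%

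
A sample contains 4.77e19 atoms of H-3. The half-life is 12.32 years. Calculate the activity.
A = λN = 2.684e18 decays/year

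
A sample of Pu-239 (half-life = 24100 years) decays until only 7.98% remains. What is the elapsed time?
t = t½ × log₂(N₀/N) = 87900 years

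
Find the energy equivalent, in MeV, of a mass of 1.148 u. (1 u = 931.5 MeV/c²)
E = mc² = 1069 MeV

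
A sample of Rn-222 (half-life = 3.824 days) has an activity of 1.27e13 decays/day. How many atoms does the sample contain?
N = A/λ = 7.006e13 atoms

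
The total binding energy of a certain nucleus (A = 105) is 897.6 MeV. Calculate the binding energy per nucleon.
B.E./A = 897.6/105 = 8.549 MeV/nucleon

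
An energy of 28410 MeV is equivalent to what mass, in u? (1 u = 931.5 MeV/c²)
m = E/c² = 30.5 u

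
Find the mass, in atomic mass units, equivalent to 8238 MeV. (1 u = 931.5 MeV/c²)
m = E/c² = 8.844 u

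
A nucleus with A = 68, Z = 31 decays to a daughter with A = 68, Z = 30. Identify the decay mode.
ΔA = 0, ΔZ = -1 ⇒ beta-plus decay (β⁺) or electron capture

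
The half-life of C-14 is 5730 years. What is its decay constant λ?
λ = ln(2)/t½ = 1.21e-4 year⁻¹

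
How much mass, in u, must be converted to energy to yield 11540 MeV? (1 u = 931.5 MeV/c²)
m = E/c² = 12.39 u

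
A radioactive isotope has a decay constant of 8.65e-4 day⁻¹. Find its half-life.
t½ = ln(2)/λ = 801.3 days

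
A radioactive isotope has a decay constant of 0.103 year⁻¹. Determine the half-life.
t½ = ln(2)/λ = 6.73 years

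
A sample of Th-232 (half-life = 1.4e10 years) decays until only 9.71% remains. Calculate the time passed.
t = t½ × log₂(N₀/N) = 4.71e10 years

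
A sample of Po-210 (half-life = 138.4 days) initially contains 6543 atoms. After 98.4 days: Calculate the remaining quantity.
N = N₀(1/2)^(t/t½) = 3997 atoms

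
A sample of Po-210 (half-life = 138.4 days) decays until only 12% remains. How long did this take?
t = t½ × log₂(N₀/N) = 423.4 days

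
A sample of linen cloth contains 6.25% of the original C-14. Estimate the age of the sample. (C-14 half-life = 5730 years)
Age = t½ × log₂(1/ratio) = 22920 years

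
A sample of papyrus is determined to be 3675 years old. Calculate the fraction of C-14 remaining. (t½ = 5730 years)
N/N₀ = (1/2)^(t/t½) = 0.6411 = 64.1%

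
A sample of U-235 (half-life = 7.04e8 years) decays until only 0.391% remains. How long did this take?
t = t½ × log₂(N₀/N) = 5.631e9 years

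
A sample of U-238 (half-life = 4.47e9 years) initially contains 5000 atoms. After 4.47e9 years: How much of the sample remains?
N = N₀(1/2)^(t/t½) = 2500 atoms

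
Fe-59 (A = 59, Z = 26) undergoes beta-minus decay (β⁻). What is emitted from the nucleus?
β⁻: electron (e⁻) + antineutrino (ν̄ₑ)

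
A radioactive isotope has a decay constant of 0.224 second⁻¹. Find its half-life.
t½ = ln(2)/λ = 3.094 seconds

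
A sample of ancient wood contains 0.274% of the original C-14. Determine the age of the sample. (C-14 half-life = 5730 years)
Age = t½ × log₂(1/ratio) = 48770 years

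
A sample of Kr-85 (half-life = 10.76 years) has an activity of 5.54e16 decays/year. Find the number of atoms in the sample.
N = A/λ = 8.6e17 atoms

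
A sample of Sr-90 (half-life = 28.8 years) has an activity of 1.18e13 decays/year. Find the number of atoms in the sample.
N = A/λ = 4.903e14 atoms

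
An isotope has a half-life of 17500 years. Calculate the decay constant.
λ = ln(2)/t½ = 3.961e-5 year⁻¹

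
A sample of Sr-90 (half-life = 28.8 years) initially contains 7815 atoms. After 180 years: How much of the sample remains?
N = N₀(1/2)^(t/t½) = 102.7 atoms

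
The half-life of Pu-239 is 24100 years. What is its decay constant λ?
λ = ln(2)/t½ = 2.876e-5 year⁻¹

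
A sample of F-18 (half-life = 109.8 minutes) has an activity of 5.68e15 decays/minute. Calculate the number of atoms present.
N = A/λ = 8.998e17 atoms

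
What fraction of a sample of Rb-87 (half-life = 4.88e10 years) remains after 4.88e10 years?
N/N₀ = (1/2)^(t/t½) = 0.5 = 50%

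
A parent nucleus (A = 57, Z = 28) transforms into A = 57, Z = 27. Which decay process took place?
ΔA = 0, ΔZ = -1 ⇒ beta-plus decay (β⁺) or electron capture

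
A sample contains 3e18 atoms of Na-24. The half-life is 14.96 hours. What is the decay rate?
A = λN = 1.39e17 decays/hour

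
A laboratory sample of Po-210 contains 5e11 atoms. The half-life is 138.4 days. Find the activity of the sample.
A = λN = 2.504e9 decays/day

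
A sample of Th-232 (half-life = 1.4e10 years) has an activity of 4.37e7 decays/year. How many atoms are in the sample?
N = A/λ = 8.826e17 atoms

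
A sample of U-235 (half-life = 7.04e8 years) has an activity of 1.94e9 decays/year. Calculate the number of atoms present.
N = A/λ = 1.97e18 atoms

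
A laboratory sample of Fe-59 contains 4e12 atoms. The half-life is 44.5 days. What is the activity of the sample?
A = λN = 6.231e10 decays/day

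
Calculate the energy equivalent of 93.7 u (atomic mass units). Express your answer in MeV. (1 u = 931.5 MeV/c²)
E = mc² = 87280 MeV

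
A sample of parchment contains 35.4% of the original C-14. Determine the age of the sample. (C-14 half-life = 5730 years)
Age = t½ × log₂(1/ratio) = 8585 years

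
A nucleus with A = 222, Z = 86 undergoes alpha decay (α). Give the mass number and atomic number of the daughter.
Daughter: A = 218, Z = 84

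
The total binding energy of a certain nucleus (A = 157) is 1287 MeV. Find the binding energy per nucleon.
B.E./A = 1287/157 = 8.197 MeV/nucleon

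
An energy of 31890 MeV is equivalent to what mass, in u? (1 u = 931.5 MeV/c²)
m = E/c² = 34.24 u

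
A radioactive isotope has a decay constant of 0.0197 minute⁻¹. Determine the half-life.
t½ = ln(2)/λ = 35.19 minutes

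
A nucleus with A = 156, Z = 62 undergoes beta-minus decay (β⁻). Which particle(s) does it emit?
β⁻: electron (e⁻) + antineutrino (ν̄ₑ)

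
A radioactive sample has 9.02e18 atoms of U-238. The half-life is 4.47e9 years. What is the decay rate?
A = λN = 1.399e9 decays/year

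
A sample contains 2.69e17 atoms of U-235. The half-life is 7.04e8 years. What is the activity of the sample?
A = λN = 2.649e8 decays/year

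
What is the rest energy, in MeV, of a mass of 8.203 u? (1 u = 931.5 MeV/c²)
E = mc² = 7641 MeV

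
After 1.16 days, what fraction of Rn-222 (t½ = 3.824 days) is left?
N/N₀ = (1/2)^(t/t½) = 0.8104 = 81%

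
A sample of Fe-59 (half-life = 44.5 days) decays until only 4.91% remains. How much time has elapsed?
t = t½ × log₂(N₀/N) = 193.5 days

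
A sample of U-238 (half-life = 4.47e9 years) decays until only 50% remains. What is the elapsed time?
t = t½ × log₂(N₀/N) = 4.47e9 years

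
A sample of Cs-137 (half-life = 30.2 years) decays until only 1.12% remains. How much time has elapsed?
t = t½ × log₂(N₀/N) = 195.7 years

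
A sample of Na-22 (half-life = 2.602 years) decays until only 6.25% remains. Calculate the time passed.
t = t½ × log₂(N₀/N) = 10.41 years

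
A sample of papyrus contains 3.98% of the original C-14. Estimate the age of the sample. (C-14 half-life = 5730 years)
Age = t½ × log₂(1/ratio) = 26650 years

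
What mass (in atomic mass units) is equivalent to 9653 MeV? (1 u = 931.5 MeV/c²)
m = E/c² = 10.36 u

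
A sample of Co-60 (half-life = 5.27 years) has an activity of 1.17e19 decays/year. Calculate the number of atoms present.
N = A/λ = 8.896e19 atoms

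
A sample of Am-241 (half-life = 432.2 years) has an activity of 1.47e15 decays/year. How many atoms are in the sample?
N = A/λ = 9.166e17 atoms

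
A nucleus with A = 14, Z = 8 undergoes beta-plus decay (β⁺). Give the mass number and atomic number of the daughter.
Daughter: A = 14, Z = 7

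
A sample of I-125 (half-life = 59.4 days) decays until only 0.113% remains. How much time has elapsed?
t = t½ × log₂(N₀/N) = 581.5 days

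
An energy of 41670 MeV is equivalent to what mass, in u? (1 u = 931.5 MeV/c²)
m = E/c² = 44.73 u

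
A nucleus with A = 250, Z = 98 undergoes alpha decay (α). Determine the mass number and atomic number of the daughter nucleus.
Daughter: A = 246, Z = 96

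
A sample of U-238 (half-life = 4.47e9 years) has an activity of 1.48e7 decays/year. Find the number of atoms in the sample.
N = A/λ = 9.544e16 atoms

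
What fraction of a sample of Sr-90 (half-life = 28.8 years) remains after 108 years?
N/N₀ = (1/2)^(t/t½) = 0.07433 = 7.43%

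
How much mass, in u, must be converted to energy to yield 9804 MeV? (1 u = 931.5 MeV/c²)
m = E/c² = 10.52 u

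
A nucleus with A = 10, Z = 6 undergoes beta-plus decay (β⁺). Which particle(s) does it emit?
β⁺: positron (e⁺) + neutrino (νₑ)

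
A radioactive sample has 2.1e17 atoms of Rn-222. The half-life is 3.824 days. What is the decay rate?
A = λN = 3.807e16 decays/day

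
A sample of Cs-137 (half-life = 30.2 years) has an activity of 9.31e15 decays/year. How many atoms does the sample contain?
N = A/λ = 4.056e17 atoms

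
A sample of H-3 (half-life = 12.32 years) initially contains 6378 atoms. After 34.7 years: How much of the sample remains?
N = N₀(1/2)^(t/t½) = 905.3 atoms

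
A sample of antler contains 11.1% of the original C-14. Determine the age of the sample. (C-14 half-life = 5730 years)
Age = t½ × log₂(1/ratio) = 18170 years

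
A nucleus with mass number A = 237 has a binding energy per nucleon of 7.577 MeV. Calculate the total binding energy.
B.E. = 7.577 × 237 = 1796 MeV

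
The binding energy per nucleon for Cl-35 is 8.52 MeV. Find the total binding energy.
B.E. = 8.52 × 35 = 298.2 MeV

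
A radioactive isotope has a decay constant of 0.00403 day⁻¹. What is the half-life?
t½ = ln(2)/λ = 172 days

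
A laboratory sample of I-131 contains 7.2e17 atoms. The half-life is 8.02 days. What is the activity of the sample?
A = λN = 6.223e16 decays/day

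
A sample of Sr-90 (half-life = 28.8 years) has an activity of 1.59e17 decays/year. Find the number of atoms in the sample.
N = A/λ = 6.606e18 atoms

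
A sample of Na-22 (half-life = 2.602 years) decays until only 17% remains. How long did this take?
t = t½ × log₂(N₀/N) = 6.652 years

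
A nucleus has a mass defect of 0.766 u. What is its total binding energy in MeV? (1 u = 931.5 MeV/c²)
B.E. = Δm × 931.5 = 713.5 MeV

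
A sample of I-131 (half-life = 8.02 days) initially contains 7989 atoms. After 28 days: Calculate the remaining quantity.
N = N₀(1/2)^(t/t½) = 710.4 atoms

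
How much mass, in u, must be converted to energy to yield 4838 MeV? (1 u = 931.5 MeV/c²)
m = E/c² = 5.194 u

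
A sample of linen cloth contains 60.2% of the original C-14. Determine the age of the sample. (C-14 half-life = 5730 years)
Age = t½ × log₂(1/ratio) = 4195 years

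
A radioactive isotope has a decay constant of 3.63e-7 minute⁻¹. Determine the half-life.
t½ = ln(2)/λ = 1.909e6 minutes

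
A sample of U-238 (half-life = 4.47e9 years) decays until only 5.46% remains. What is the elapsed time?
t = t½ × log₂(N₀/N) = 1.875e10 years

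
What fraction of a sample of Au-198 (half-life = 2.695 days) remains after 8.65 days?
N/N₀ = (1/2)^(t/t½) = 0.1081 = 10.8%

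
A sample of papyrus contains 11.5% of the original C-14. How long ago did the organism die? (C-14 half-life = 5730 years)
Age = t½ × log₂(1/ratio) = 17880 years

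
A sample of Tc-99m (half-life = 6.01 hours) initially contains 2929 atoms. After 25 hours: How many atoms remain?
N = N₀(1/2)^(t/t½) = 163.9 atoms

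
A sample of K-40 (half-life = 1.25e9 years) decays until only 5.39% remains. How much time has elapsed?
t = t½ × log₂(N₀/N) = 5.267e9 years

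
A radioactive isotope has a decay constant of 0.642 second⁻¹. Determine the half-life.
t½ = ln(2)/λ = 1.08 seconds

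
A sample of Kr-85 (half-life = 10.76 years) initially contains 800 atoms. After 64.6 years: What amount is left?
N = N₀(1/2)^(t/t½) = 12.47 atoms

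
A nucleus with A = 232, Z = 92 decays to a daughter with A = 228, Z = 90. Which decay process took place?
ΔA = -4, ΔZ = -2 ⇒ alpha decay (α)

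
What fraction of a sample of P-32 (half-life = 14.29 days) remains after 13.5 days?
N/N₀ = (1/2)^(t/t½) = 0.5195 = 52%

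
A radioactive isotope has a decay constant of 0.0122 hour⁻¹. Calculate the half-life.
t½ = ln(2)/λ = 56.82 hours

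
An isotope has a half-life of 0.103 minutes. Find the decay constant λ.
λ = ln(2)/t½ = 6.73 minute⁻¹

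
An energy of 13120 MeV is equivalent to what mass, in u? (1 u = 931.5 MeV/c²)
m = E/c² = 14.08 u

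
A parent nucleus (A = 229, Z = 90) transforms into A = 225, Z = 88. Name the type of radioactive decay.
ΔA = -4, ΔZ = -2 ⇒ alpha decay (α)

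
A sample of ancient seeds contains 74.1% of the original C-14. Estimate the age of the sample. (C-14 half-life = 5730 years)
Age = t½ × log₂(1/ratio) = 2478 years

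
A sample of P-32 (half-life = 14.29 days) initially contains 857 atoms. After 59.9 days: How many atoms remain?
N = N₀(1/2)^(t/t½) = 46.9 atoms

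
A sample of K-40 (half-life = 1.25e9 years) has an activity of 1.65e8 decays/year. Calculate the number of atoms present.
N = A/λ = 2.976e17 atoms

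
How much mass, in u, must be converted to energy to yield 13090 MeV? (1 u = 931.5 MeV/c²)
m = E/c² = 14.05 u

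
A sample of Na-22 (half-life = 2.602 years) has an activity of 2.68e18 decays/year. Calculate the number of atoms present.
N = A/λ = 1.006e19 atoms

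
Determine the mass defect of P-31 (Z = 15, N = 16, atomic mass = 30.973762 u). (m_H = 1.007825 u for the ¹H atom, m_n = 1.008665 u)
Δm = Z·m_H + N·m_n − M = 0.2823 u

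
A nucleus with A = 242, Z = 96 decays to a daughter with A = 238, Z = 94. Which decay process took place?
ΔA = -4, ΔZ = -2 ⇒ alpha decay (α)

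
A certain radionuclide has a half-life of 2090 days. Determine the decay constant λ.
λ = ln(2)/t½ = 3.316e-4 day⁻¹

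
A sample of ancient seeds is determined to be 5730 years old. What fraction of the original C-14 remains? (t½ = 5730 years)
N/N₀ = (1/2)^(t/t½) = 0.5 = 50%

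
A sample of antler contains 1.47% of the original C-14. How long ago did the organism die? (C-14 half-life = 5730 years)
Age = t½ × log₂(1/ratio) = 34880 years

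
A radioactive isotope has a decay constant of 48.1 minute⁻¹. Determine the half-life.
t½ = ln(2)/λ = 0.01441 minutes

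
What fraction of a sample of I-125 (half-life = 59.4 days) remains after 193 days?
N/N₀ = (1/2)^(t/t½) = 0.1052 = 10.5%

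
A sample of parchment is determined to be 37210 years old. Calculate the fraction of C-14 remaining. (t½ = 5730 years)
N/N₀ = (1/2)^(t/t½) = 0.0111 = 1.11%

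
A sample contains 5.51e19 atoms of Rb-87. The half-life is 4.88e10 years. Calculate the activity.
A = λN = 7.826e8 decays/year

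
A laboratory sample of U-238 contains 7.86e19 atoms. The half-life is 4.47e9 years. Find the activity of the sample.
A = λN = 1.219e10 decays/year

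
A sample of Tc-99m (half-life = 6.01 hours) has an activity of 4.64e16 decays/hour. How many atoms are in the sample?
N = A/λ = 4.023e17 atoms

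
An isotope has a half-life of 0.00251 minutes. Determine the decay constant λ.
λ = ln(2)/t½ = 276.2 minute⁻¹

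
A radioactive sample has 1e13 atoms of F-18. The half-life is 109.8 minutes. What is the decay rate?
A = λN = 6.313e10 decays/minute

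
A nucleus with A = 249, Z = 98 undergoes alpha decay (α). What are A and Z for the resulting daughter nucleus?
Daughter: A = 245, Z = 96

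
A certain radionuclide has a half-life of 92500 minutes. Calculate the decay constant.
λ = ln(2)/t½ = 7.493e-6 minute⁻¹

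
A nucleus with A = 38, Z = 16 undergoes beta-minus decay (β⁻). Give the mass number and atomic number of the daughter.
Daughter: A = 38, Z = 17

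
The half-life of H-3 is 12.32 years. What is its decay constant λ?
λ = ln(2)/t½ = 0.05626 year⁻¹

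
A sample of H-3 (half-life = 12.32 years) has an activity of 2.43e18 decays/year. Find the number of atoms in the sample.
N = A/λ = 4.319e19 atoms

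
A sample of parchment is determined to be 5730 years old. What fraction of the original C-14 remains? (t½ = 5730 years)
N/N₀ = (1/2)^(t/t½) = 0.5 = 50%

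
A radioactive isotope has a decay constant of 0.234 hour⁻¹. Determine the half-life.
t½ = ln(2)/λ = 2.962 hours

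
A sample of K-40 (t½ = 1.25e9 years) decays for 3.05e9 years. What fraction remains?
N/N₀ = (1/2)^(t/t½) = 0.1843 = 18.4%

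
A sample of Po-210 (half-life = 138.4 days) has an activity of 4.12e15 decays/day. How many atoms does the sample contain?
N = A/λ = 8.226e17 atoms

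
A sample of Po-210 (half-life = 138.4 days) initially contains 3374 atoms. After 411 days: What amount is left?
N = N₀(1/2)^(t/t½) = 430.7 atoms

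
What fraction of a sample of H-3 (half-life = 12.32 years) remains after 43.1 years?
N/N₀ = (1/2)^(t/t½) = 0.08849 = 8.85%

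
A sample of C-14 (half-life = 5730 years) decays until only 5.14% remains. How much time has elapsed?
t = t½ × log₂(N₀/N) = 24540 years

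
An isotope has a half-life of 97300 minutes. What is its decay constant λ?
λ = ln(2)/t½ = 7.124e-6 minute⁻¹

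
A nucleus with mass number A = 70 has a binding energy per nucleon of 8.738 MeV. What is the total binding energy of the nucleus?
B.E. = 8.738 × 70 = 611.7 MeV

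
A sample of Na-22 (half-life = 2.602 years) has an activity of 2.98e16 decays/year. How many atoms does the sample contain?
N = A/λ = 1.119e17 atoms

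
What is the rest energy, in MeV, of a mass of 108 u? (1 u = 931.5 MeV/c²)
E = mc² = 1.006e5 MeV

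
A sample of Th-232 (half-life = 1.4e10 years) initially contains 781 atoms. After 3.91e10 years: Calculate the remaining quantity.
N = N₀(1/2)^(t/t½) = 112.7 atoms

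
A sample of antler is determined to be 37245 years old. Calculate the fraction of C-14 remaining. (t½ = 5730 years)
N/N₀ = (1/2)^(t/t½) = 0.01105 = 1.1%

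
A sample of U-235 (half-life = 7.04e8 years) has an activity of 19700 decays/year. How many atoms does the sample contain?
N = A/λ = 2.001e13 atoms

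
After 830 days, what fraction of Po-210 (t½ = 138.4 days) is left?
N/N₀ = (1/2)^(t/t½) = 0.01566 = 1.57%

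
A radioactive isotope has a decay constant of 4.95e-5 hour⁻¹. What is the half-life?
t½ = ln(2)/λ = 14000 hours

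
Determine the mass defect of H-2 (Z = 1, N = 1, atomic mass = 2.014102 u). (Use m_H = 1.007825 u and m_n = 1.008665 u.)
Δm = Z·m_H + N·m_n − M = 0.002388 u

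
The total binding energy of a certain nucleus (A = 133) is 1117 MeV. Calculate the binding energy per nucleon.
B.E./A = 1117/133 = 8.398 MeV/nucleon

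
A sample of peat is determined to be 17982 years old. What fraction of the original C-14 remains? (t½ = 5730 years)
N/N₀ = (1/2)^(t/t½) = 0.1136 = 11.4%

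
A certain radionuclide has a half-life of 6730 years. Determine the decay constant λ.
λ = ln(2)/t½ = 1.03e-4 year⁻¹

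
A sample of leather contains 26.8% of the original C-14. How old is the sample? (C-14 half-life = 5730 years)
Age = t½ × log₂(1/ratio) = 10890 years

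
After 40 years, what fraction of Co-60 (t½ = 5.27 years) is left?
N/N₀ = (1/2)^(t/t½) = 0.00519 = 0.519%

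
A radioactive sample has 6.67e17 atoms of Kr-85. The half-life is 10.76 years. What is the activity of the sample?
A = λN = 4.297e16 decays/year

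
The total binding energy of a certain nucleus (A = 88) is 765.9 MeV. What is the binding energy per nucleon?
B.E./A = 765.9/88 = 8.703 MeV/nucleon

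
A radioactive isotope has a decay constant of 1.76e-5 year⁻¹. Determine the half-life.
t½ = ln(2)/λ = 39380 years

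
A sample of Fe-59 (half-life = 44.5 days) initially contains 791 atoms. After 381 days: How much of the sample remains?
N = N₀(1/2)^(t/t½) = 2.093 atoms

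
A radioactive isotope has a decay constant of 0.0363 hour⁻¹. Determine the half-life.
t½ = ln(2)/λ = 19.09 hours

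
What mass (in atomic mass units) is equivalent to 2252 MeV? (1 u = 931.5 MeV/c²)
m = E/c² = 2.418 u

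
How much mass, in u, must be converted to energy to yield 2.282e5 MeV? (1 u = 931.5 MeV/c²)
m = E/c² = 245 u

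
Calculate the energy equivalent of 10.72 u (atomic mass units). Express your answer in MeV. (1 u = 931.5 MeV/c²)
E = mc² = 9986 MeV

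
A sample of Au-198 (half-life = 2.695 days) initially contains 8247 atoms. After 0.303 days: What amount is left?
N = N₀(1/2)^(t/t½) = 7629 atoms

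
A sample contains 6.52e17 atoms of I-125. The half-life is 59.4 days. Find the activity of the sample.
A = λN = 7.608e15 decays/day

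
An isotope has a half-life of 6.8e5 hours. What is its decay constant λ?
λ = ln(2)/t½ = 1.019e-6 hour⁻¹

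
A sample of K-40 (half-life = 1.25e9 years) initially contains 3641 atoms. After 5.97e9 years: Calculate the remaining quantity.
N = N₀(1/2)^(t/t½) = 132.9 atoms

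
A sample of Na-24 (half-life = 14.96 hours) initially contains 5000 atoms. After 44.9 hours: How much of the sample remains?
N = N₀(1/2)^(t/t½) = 624.4 atoms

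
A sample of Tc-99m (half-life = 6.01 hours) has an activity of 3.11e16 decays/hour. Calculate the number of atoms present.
N = A/λ = 2.697e17 atoms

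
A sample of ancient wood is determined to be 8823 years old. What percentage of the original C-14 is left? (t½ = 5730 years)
N/N₀ = (1/2)^(t/t½) = 0.3439 = 34.4%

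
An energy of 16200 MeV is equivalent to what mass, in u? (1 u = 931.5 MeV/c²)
m = E/c² = 17.39 u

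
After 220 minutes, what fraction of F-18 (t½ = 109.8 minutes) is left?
N/N₀ = (1/2)^(t/t½) = 0.2494 = 24.9%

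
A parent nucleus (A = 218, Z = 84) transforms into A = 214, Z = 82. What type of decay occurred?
ΔA = -4, ΔZ = -2 ⇒ alpha decay (α)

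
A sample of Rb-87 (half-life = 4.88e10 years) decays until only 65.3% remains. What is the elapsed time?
t = t½ × log₂(N₀/N) = 3e10 years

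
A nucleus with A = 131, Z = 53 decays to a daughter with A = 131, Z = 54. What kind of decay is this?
ΔA = 0, ΔZ = +1 ⇒ beta-minus decay (β⁻)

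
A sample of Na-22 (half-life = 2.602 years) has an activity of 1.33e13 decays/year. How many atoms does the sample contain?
N = A/λ = 4.993e13 atoms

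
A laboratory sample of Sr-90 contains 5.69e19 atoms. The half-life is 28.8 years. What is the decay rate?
A = λN = 1.369e18 decays/year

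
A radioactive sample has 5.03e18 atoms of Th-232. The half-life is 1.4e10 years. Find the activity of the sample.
A = λN = 2.49e8 decays/year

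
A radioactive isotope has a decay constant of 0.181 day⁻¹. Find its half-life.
t½ = ln(2)/λ = 3.83 days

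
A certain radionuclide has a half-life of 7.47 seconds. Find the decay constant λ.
λ = ln(2)/t½ = 0.09279 second⁻¹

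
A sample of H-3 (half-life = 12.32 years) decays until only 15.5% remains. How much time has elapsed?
t = t½ × log₂(N₀/N) = 33.14 years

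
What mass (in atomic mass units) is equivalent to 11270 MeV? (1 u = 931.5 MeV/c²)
m = E/c² = 12.1 u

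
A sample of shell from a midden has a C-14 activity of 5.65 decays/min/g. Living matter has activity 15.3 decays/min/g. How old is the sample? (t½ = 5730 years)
Age = t½ × log₂(A₀/A) = 8235 years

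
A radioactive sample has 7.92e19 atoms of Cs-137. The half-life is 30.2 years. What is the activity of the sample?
A = λN = 1.818e18 decays/year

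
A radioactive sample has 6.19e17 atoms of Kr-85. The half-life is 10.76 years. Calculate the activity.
A = λN = 3.988e16 decays/year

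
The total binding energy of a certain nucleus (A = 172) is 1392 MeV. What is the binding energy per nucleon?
B.E./A = 1392/172 = 8.093 MeV/nucleon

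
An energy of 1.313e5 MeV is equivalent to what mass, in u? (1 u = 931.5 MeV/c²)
m = E/c² = 141 u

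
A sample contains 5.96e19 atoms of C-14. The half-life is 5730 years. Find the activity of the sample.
A = λN = 7.21e15 decays/year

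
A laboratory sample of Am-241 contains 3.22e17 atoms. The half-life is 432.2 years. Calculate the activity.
A = λN = 5.164e14 decays/year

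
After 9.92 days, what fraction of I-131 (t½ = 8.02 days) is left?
N/N₀ = (1/2)^(t/t½) = 0.4243 = 42.4%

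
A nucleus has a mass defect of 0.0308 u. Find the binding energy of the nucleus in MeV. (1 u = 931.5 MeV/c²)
B.E. = Δm × 931.5 = 28.69 MeV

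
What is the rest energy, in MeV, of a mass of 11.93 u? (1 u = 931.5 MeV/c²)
E = mc² = 11110 MeV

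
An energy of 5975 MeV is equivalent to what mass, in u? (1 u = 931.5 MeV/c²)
m = E/c² = 6.414 u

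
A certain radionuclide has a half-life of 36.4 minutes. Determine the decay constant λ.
λ = ln(2)/t½ = 0.01904 minute⁻¹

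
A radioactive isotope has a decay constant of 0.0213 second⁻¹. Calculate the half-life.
t½ = ln(2)/λ = 32.54 seconds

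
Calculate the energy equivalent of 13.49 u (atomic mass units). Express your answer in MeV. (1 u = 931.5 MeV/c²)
E = mc² = 12570 MeV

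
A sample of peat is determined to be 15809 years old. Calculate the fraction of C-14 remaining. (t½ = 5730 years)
N/N₀ = (1/2)^(t/t½) = 0.1477 = 14.8%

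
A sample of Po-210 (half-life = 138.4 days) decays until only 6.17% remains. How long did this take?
t = t½ × log₂(N₀/N) = 556.2 days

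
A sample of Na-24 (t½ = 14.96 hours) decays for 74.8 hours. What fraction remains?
N/N₀ = (1/2)^(t/t½) = 0.03125 = 3.13%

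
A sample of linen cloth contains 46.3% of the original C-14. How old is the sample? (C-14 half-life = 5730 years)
Age = t½ × log₂(1/ratio) = 6366 years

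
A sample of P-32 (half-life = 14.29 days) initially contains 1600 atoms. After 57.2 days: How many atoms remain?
N = N₀(1/2)^(t/t½) = 99.81 atoms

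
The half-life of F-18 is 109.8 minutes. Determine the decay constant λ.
λ = ln(2)/t½ = 0.006313 minute⁻¹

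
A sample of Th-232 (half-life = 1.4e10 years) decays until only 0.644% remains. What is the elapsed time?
t = t½ × log₂(N₀/N) = 1.019e11 years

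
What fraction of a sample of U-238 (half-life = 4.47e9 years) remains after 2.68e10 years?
N/N₀ = (1/2)^(t/t½) = 0.01567 = 1.57%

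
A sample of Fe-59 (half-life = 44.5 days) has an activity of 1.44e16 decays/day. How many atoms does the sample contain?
N = A/λ = 9.245e17 atoms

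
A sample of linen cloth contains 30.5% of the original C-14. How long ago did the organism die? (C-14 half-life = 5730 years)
Age = t½ × log₂(1/ratio) = 9816 years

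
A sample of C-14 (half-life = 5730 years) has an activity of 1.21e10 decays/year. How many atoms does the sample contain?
N = A/λ = 1e14 atoms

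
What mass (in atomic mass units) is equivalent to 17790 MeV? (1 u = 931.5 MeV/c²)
m = E/c² = 19.1 u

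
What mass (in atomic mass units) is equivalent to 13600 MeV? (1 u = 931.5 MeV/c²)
m = E/c² = 14.6 u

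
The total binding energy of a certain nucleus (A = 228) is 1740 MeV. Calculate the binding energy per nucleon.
B.E./A = 1740/228 = 7.632 MeV/nucleon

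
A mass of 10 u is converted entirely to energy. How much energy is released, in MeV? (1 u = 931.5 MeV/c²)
E = mc² = 9315 MeV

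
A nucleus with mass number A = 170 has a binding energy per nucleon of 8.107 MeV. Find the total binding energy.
B.E. = 8.107 × 170 = 1378 MeV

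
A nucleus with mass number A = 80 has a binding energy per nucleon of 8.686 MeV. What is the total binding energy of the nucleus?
B.E. = 8.686 × 80 = 694.9 MeV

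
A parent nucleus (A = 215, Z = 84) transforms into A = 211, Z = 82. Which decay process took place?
ΔA = -4, ΔZ = -2 ⇒ alpha decay (α)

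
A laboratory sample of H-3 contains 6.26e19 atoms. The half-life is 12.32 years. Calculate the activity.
A = λN = 3.522e18 decays/year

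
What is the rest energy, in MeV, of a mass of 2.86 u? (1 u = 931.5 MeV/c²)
E = mc² = 2664 MeV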